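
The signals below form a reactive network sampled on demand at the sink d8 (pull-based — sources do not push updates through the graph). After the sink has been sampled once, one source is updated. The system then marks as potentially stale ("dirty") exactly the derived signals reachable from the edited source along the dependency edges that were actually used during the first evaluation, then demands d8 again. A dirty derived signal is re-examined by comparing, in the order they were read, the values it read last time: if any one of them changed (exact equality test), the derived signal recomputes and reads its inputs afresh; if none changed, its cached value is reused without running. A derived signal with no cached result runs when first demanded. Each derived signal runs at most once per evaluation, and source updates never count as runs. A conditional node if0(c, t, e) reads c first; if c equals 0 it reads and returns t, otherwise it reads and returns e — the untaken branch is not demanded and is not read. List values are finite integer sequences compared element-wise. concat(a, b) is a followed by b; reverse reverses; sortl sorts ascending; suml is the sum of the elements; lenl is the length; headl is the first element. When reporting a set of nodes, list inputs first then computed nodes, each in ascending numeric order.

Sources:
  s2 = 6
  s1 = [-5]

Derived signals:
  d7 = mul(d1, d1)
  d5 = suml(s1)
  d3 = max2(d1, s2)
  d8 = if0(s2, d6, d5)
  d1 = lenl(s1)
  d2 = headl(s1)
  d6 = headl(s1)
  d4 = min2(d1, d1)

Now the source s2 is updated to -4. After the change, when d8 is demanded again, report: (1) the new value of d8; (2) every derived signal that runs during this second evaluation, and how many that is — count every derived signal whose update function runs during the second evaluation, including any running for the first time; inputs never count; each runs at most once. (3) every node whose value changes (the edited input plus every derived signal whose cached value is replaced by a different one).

d8 now evaluates to -5.
Run set: d8 (1 run).
Changed values: s2.

Initial pass — values computed on the first demand:
  d5 = suml([-5]) = -5
  d8 = if0(s2=6 -> else branch d5) = -5

Second demand — change propagation:
  d8: re-runs because s2 6->-4; new result -5 (unchanged).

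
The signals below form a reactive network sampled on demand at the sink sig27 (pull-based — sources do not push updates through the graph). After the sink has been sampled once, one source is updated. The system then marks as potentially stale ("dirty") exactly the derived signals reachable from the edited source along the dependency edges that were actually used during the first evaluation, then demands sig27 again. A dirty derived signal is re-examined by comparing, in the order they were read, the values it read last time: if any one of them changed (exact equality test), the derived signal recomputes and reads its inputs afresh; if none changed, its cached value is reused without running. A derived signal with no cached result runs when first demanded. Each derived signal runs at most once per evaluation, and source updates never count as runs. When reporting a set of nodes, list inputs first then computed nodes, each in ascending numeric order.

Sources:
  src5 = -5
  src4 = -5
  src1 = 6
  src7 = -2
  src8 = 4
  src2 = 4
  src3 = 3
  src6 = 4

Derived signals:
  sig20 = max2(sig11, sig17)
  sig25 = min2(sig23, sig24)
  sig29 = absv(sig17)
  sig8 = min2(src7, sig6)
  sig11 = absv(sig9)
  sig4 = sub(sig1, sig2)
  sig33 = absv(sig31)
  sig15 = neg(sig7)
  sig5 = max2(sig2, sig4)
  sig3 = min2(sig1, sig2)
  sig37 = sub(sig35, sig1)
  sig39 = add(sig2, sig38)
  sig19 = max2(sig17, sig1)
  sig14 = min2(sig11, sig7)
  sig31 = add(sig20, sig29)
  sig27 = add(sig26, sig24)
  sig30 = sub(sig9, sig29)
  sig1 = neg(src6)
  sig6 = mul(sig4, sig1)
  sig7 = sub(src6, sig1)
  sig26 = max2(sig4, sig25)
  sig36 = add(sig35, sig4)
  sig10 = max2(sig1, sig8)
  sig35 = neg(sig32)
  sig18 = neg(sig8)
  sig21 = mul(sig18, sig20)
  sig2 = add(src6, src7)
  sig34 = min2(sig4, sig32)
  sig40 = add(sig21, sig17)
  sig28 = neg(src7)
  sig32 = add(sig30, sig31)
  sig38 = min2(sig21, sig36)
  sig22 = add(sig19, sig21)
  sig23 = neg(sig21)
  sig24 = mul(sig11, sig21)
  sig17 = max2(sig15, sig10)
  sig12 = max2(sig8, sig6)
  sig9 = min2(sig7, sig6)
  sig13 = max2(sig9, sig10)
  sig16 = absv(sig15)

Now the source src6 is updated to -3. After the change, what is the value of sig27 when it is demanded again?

sig27 now evaluates to 80.
The important point: at sig8 every value read last time is unchanged, so the dirty flag clears without a run.

Initial pass — values computed on the first demand:
  sig1 = neg(4) = -4
  sig2 = add(4, -2) = 2
  sig4 = sub(-4, 2) = -6
  sig6 = mul(-6, -4) = 24
  sig7 = sub(4, -4) = 8
  sig8 = min2(-2, 24) = -2
  sig9 = min2(8, 24) = 8
  sig10 = max2(-4, -2) = -2
  sig11 = absv(8) = 8
  sig15 = neg(8) = -8
  sig17 = max2(-8, -2) = -2
  sig18 = neg(-2) = 2
  sig20 = max2(8, -2) = 8
  sig21 = mul(2, 8) = 16
  sig23 = neg(16) = -16
  sig24 = mul(8, 16) = 128
  sig25 = min2(-16, 128) = -16
  sig26 = max2(-6, -16) = -6
  sig27 = add(-6, 128) = 122

Second demand — change propagation:
  sig1: re-runs because src6 4->-3; new result 3.
  sig2: re-runs because src6 4->-3; new result -5.
  sig4: re-runs because sig1 -4->3; sig2 2->-5; new result 8.
  sig6: re-runs because sig4 -6->8; sig1 -4->3; new result 24 (unchanged).
  sig7: re-runs because src6 4->-3; sig1 -4->3; new result -6.
  sig8: re-examined; everything it read last time is the same (src7 unchanged, sig6 unchanged) — cache -2 kept, no run.
  sig9: re-runs because sig7 8->-6; new result -6.
  sig10: re-runs because sig1 -4->3; new result 3.
  sig11: re-runs because sig9 8->-6; new result 6.
  sig15: re-runs because sig7 8->-6; new result 6.
  sig17: re-runs because sig15 -8->6; sig10 -2->3; new result 6.
  sig18: re-examined; everything it read last time is the same (sig8 unchanged) — cache 2 kept, no run.
  sig20: re-runs because sig11 8->6; sig17 -2->6; new result 6.
  sig21: re-runs because sig20 8->6; new result 12.
  sig23: re-runs because sig21 16->12; new result -12.
  sig24: re-runs because sig11 8->6; sig21 16->12; new result 72.
  sig25: re-runs because sig23 -16->-12; sig24 128->72; new result -12.
  sig26: re-runs because sig4 -6->8; sig25 -16->-12; new result 8.
  sig27: re-runs because sig26 -6->8; sig24 128->72; new result 80.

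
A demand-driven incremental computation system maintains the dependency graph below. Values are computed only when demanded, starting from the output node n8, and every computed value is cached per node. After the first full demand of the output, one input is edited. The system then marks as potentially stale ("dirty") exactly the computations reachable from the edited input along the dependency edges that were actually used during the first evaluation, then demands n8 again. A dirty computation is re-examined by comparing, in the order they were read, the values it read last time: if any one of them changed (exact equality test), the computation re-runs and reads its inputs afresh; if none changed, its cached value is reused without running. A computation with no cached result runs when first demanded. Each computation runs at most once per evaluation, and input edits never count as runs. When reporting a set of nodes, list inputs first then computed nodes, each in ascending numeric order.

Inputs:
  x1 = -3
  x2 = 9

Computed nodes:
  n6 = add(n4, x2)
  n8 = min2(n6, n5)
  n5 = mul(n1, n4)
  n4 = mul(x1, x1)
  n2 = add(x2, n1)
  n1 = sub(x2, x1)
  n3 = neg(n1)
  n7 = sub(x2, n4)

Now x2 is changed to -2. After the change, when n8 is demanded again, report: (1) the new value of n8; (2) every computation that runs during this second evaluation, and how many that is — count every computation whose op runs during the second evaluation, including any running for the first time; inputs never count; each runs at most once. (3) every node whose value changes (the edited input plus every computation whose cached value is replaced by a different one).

First evaluation (everything demanded from the output):
  n1 = sub(9, -3) = 12
  n4 = mul(-3, -3) = 9
  n5 = mul(12, 9) = 108
  n6 = add(9, 9) = 18
  n8 = min2(18, 108) = 18

Propagation after the edit:
  n1: runs — x2 9->-2; result 1.
  n5: runs — n1 12->1; result 9.
  n6: runs — x2 9->-2; result 7.
  n8: runs — n6 18->7; n5 108->9; result 7.

New value of n8: 7.
Computations that run: n1, n5, n6, n8 — 4 in total.
Values that change: x2, n1, n5, n6, n8.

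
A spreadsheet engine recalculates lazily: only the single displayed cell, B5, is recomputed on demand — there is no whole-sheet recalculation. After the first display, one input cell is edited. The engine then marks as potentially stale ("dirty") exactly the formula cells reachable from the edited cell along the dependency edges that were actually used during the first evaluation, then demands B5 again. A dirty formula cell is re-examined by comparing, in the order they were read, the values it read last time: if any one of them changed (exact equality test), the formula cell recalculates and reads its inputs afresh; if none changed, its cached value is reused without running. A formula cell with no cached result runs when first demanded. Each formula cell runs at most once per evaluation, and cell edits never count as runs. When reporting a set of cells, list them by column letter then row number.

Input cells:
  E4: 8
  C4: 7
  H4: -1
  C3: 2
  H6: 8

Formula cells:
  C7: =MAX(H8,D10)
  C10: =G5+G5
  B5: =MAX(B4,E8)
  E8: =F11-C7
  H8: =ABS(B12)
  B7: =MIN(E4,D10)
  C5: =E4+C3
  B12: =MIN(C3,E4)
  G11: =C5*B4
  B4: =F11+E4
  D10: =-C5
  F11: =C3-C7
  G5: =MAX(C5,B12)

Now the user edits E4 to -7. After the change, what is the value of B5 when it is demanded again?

First evaluation (everything demanded from the output):
  B12 = MIN(2, 8) = 2
  C5 = 8 + 2 = 10
  D10 = -(10) = -10
  H8 = ABS(2) = 2
  C7 = MAX(2, -10) = 2
  F11 = 2 - 2 = 0
  B4 = 0 + 8 = 8
  E8 = 0 - 2 = -2
  B5 = MAX(8, -2) = 8

Propagation after the edit:
  B12: runs — E4 8->-7; result -7.
  C5: runs — E4 8->-7; result -5.
  D10: runs — C5 10->-5; result 5.
  H8: runs — B12 2->-7; result 7.
  C7: runs — H8 2->7; D10 -10->5; result 7.
  F11: runs — C7 2->7; result -5.
  B4: runs — F11 0->-5; E4 8->-7; result -12.
  E8: runs — F11 0->-5; C7 2->7; result -12.
  B5: runs — B4 8->-12; E8 -2->-12; result -12.

New value of B5: -12.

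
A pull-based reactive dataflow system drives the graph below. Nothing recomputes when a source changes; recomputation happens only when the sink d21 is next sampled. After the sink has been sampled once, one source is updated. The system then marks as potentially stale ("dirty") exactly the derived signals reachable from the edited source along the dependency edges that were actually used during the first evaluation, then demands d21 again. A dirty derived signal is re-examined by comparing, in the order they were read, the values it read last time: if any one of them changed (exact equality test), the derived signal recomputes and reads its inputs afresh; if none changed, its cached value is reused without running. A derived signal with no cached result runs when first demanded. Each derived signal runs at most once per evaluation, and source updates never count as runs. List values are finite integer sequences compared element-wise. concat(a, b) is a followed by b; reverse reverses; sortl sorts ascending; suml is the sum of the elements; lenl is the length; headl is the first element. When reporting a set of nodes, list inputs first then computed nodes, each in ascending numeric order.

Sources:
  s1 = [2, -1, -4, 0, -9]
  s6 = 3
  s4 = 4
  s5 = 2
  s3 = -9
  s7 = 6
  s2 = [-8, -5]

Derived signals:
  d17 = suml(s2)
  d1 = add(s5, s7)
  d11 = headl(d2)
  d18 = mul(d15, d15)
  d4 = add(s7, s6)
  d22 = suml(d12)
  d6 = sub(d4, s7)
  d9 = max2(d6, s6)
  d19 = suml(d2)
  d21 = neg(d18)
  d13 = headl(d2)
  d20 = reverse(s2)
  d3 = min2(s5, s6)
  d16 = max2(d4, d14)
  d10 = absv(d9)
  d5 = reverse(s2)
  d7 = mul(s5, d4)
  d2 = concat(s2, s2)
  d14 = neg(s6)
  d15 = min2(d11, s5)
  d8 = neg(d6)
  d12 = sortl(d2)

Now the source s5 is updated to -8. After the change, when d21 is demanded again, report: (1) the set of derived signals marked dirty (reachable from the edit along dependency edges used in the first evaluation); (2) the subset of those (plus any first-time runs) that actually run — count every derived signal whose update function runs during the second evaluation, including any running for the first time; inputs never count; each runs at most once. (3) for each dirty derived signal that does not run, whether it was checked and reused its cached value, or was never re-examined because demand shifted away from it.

Marked dirty: d15, d18, d21.
Derived signals that run: d15 — 1 in total.
Checked but reused from cache: d18, d21.
Key observation: the change is absorbed at d15 — it re-runs but produces the same value, and the output's value is unchanged.

First evaluation (everything demanded from the output):
  d2 = concat([-8, -5], [-8, -5]) = [-8, -5, -8, -5]
  d11 = headl([-8, -5, -8, -5]) = -8
  d15 = min2(-8, 2) = -8
  d18 = mul(-8, -8) = 64
  d21 = neg(64) = -64

Propagation after the edit:
  d15: runs — s5 2->-8; result -8 (same value as before).
  d18: checked — values it read are unchanged (d15 unchanged, d15 unchanged); reused cached 64 without running.
  d21: checked — values it read are unchanged (d18 unchanged); reused cached -64 without running.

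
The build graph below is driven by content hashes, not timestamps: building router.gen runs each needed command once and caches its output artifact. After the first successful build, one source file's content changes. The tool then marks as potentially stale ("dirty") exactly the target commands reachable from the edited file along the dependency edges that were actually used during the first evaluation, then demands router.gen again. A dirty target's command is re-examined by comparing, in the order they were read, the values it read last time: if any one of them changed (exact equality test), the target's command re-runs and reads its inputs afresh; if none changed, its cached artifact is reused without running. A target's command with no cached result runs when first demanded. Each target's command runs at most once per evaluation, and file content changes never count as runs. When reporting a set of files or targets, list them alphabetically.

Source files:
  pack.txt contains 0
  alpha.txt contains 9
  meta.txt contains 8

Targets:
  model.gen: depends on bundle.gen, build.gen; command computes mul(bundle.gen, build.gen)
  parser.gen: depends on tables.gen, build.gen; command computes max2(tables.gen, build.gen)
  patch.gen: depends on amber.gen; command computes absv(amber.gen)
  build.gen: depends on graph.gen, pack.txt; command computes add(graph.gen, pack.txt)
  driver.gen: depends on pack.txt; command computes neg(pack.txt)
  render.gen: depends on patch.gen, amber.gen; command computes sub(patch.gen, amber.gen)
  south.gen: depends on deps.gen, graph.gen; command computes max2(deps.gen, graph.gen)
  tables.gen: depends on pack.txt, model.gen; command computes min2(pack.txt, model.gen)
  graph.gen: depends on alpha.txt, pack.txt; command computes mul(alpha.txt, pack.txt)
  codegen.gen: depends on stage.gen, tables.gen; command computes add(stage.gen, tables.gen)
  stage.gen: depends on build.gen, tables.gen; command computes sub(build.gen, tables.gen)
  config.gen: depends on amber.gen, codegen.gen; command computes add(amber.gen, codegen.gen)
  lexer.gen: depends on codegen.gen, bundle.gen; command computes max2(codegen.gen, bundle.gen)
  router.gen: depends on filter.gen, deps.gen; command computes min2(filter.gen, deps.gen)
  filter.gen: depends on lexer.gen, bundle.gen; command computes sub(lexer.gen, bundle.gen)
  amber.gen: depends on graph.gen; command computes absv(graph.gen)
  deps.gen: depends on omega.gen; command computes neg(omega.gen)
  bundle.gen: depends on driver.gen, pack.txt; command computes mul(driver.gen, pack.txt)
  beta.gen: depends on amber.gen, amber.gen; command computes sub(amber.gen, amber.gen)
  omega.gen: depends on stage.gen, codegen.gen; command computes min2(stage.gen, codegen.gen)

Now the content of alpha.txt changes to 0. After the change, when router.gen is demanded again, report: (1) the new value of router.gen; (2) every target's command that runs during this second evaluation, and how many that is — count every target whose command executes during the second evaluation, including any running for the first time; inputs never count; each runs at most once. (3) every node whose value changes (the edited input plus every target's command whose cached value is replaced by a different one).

router.gen now evaluates to 0.
Run set: graph.gen (1 run).
Changed values: alpha.txt.
The important point: graph.gen recomputes to an identical value, and the output ends up unchanged.

Initial pass — values computed on the first demand:
  driver.gen = neg(0) = 0
  bundle.gen = mul(0, 0) = 0
  graph.gen = mul(9, 0) = 0
  build.gen = add(0, 0) = 0
  model.gen = mul(0, 0) = 0
  tables.gen = min2(0, 0) = 0
  stage.gen = sub(0, 0) = 0
  codegen.gen = add(0, 0) = 0
  lexer.gen = max2(0, 0) = 0
  filter.gen = sub(0, 0) = 0
  omega.gen = min2(0, 0) = 0
  deps.gen = neg(0) = 0
  router.gen = min2(0, 0) = 0

Second demand — change propagation:
  graph.gen: re-runs because alpha.txt 9->0; new result 0 (unchanged).
  build.gen: re-examined; everything it read last time is the same (graph.gen unchanged, pack.txt unchanged) — cache 0 kept, no run.
  model.gen: re-examined; everything it read last time is the same (bundle.gen unchanged, build.gen unchanged) — cache 0 kept, no run.
  tables.gen: re-examined; everything it read last time is the same (pack.txt unchanged, model.gen unchanged) — cache 0 kept, no run.
  stage.gen: re-examined; everything it read last time is the same (build.gen unchanged, tables.gen unchanged) — cache 0 kept, no run.
  codegen.gen: re-examined; everything it read last time is the same (stage.gen unchanged, tables.gen unchanged) — cache 0 kept, no run.
  lexer.gen: re-examined; everything it read last time is the same (codegen.gen unchanged, bundle.gen unchanged) — cache 0 kept, no run.
  filter.gen: re-examined; everything it read last time is the same (lexer.gen unchanged, bundle.gen unchanged) — cache 0 kept, no run.
  omega.gen: re-examined; everything it read last time is the same (stage.gen unchanged, codegen.gen unchanged) — cache 0 kept, no run.
  deps.gen: re-examined; everything it read last time is the same (omega.gen unchanged) — cache 0 kept, no run.
  router.gen: re-examined; everything it read last time is the same (filter.gen unchanged, deps.gen unchanged) — cache 0 kept, no run.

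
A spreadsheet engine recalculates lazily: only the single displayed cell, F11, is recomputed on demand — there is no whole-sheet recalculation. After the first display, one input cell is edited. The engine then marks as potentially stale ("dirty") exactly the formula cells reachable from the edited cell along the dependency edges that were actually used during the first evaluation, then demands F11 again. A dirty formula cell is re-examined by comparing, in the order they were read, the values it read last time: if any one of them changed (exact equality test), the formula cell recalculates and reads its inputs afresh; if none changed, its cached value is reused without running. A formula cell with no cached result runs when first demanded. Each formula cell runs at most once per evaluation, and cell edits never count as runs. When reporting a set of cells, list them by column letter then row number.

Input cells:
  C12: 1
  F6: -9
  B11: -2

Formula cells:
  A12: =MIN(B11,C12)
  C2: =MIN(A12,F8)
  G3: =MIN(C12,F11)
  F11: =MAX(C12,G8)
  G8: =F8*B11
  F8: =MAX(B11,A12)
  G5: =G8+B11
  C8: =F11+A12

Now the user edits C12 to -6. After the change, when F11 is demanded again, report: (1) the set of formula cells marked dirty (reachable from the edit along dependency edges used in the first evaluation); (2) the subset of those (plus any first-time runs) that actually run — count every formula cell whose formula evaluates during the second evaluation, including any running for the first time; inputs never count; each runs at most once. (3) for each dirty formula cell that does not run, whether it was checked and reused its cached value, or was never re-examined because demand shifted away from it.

First evaluation (everything demanded from the output):
  A12 = MIN(-2, 1) = -2
  F8 = MAX(-2, -2) = -2
  G8 = -2 * -2 = 4
  F11 = MAX(1, 4) = 4

Propagation after the edit:
  A12: runs — C12 1->-6; result -6.
  F8: runs — A12 -2->-6; result -2 (same value as before).
  G8: checked — values it read are unchanged (F8 unchanged, B11 unchanged); reused cached 4 without running.
  F11: runs — C12 1->-6; result 4 (same value as before).

Key observation: the cutoff stops propagation at G8 — its inputs' values are unchanged, so it reuses its cache.

Marked dirty: A12, F8, F11, G8.
Formula cells that run: A12, F8, F11 — 3 in total.
Checked but reused from cache: G8.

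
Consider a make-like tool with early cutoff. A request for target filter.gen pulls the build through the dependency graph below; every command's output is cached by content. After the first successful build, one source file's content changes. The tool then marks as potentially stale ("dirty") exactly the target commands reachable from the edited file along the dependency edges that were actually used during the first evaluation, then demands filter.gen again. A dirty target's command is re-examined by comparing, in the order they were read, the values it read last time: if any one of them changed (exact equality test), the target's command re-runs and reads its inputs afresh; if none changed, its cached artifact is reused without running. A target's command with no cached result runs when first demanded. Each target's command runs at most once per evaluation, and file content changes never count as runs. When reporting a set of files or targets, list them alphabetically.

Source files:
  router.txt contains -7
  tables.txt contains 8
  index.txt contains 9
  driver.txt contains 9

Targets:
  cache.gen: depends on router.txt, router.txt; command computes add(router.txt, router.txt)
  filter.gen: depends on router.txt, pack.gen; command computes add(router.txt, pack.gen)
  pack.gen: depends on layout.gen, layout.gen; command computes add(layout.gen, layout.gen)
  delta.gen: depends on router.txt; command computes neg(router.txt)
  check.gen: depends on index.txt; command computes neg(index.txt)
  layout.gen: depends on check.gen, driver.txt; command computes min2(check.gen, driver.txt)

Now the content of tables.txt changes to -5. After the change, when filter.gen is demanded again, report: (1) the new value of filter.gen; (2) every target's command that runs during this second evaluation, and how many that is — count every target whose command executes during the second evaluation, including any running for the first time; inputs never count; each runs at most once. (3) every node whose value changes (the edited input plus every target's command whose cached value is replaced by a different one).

Demanding filter.gen again yields -25.
0 target commands run: none.
The nodes whose values change: tables.txt.
Note the shortcut — nothing in the graph depends on tables.txt at all, so no recomputation happens.

First demand of the output computes:
  check.gen = neg(9) = -9
  layout.gen = min2(-9, 9) = -9
  pack.gen = add(-9, -9) = -18
  filter.gen = add(-7, -18) = -25

After the edit, cleaning proceeds:
  no node depends on tables.txt at all; the second demand re-runs nothing.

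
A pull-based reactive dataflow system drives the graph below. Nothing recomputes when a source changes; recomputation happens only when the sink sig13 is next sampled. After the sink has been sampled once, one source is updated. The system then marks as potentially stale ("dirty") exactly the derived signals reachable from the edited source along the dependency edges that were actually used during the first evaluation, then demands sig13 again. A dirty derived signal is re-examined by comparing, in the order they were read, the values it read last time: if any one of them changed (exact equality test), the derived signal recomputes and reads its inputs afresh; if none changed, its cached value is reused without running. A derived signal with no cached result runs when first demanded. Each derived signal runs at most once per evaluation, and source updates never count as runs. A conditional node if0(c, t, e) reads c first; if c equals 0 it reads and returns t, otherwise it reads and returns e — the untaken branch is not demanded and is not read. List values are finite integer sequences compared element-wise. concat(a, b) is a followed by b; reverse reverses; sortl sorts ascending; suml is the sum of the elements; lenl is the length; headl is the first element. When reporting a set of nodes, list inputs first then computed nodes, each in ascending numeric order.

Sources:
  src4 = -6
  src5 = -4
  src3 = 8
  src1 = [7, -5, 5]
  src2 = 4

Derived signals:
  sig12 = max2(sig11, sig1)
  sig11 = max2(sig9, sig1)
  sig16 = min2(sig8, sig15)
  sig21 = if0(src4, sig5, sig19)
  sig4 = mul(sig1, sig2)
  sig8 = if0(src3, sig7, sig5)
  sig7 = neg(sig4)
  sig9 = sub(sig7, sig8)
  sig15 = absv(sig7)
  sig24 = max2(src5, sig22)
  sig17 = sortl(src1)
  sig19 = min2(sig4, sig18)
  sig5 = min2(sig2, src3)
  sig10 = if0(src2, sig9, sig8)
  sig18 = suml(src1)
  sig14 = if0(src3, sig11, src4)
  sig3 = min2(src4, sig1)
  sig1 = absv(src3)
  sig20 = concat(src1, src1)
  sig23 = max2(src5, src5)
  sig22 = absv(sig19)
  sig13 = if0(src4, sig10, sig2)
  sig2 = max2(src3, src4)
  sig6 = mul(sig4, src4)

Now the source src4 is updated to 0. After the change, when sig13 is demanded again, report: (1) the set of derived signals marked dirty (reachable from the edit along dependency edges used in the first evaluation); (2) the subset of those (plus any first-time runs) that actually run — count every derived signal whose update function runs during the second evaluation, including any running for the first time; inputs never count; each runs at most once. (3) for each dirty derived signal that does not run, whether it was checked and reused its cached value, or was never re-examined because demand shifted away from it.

Marked dirty: sig2, sig13.
Derived signals that run: sig2, sig5, sig8, sig10, sig13 — 5 in total.
Every dirty derived signal ran.
Key observation: a condition flipped, so demand reaches new nodes — sig5, sig8, sig10 run for the first time.

First evaluation (everything demanded from the output):
  sig2 = max2(8, -6) = 8
  sig13 = if0(src4=-6 -> else branch sig2) = 8

Propagation after the edit:
  sig2: runs — src4 -6->0; result 8 (same value as before).
  sig5: demanded for the first time — runs, produces 8.
  sig8: demanded for the first time — runs, produces 8.
  sig10: demanded for the first time — runs, produces 8.
  sig13: runs — src4 -6->0; result 8 (same value as before).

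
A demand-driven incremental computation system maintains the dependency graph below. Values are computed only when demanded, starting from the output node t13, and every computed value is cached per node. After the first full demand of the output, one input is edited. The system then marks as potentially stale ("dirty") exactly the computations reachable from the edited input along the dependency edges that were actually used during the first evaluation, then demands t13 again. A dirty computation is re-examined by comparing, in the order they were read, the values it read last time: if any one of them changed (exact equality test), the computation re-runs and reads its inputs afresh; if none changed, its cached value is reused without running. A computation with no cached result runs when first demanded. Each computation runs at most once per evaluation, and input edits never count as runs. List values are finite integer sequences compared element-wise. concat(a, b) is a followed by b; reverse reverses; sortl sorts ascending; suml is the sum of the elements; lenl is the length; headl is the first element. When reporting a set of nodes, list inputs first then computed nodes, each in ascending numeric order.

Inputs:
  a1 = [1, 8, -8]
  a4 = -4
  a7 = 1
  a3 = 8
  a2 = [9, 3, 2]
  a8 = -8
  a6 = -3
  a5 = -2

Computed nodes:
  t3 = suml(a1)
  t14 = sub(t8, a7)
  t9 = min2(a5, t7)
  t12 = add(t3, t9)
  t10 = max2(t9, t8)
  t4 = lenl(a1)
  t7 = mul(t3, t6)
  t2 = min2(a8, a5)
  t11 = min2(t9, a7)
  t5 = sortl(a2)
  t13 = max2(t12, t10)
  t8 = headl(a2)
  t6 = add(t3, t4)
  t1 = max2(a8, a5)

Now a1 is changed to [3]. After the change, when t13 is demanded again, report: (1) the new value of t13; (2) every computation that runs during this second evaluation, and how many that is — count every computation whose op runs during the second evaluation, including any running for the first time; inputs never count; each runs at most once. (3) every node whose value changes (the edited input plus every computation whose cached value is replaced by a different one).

First evaluation (everything demanded from the output):
  t3 = suml([1, 8, -8]) = 1
  t4 = lenl([1, 8, -8]) = 3
  t6 = add(1, 3) = 4
  t7 = mul(1, 4) = 4
  t8 = headl([9, 3, 2]) = 9
  t9 = min2(-2, 4) = -2
  t10 = max2(-2, 9) = 9
  t12 = add(1, -2) = -1
  t13 = max2(-1, 9) = 9

Propagation after the edit:
  t3: runs — a1 [1, 8, -8]->[3]; result 3.
  t4: runs — a1 [1, 8, -8]->[3]; result 1.
  t6: runs — t3 1->3; t4 3->1; result 4 (same value as before).
  t7: runs — t3 1->3; result 12.
  t9: runs — t7 4->12; result -2 (same value as before).
  t10: checked — values it read are unchanged (t9 unchanged, t8 unchanged); reused cached 9 without running.
  t12: runs — t3 1->3; result 1.
  t13: runs — t12 -1->1; result 9 (same value as before).

Key observation: the cutoff stops propagation at t10 — its inputs' values are unchanged, so it reuses its cache.

New value of t13: 9.
Computations that run: t3, t4, t6, t7, t9, t12, t13 — 7 in total.
Values that change: a1, t3, t4, t7, t12.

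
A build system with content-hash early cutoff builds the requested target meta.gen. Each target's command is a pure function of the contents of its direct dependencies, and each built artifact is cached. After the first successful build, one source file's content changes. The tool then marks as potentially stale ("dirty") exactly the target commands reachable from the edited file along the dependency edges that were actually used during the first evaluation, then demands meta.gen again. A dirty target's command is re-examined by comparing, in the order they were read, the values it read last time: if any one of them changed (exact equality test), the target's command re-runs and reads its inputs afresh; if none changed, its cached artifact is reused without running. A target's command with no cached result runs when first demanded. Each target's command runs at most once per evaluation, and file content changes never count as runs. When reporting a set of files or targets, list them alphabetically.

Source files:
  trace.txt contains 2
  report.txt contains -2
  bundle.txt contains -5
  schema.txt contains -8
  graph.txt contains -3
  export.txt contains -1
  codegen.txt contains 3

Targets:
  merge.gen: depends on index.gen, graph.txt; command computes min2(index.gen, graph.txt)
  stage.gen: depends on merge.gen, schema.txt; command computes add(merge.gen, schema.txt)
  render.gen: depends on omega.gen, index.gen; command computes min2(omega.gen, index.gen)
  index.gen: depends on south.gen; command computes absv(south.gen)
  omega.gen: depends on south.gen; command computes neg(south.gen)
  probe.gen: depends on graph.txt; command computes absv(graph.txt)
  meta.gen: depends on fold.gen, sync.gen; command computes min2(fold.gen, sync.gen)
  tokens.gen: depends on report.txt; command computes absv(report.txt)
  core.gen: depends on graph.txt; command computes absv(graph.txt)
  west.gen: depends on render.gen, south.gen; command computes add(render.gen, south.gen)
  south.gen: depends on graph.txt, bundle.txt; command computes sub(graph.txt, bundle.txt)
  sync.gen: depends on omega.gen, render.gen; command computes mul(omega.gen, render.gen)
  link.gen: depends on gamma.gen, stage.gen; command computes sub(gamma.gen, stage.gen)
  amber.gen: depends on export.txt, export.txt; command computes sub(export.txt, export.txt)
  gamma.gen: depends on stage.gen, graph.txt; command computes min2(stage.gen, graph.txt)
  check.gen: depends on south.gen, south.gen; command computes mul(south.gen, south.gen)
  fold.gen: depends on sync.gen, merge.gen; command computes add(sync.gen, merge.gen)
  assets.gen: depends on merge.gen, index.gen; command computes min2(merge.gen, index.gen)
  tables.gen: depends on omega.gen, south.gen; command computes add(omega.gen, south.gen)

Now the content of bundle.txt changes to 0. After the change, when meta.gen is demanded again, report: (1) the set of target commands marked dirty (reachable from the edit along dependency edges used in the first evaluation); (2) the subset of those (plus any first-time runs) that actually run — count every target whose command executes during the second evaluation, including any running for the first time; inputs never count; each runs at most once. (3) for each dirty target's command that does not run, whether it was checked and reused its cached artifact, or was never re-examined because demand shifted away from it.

First evaluation (everything demanded from the output):
  south.gen = sub(-3, -5) = 2
  index.gen = absv(2) = 2
  merge.gen = min2(2, -3) = -3
  omega.gen = neg(2) = -2
  render.gen = min2(-2, 2) = -2
  sync.gen = mul(-2, -2) = 4
  fold.gen = add(4, -3) = 1
  meta.gen = min2(1, 4) = 1

Propagation after the edit:
  south.gen: runs — bundle.txt -5->0; result -3.
  index.gen: runs — south.gen 2->-3; result 3.
  merge.gen: runs — index.gen 2->3; result -3 (same value as before).
  omega.gen: runs — south.gen 2->-3; result 3.
  render.gen: runs — omega.gen -2->3; index.gen 2->3; result 3.
  sync.gen: runs — omega.gen -2->3; render.gen -2->3; result 9.
  fold.gen: runs — sync.gen 4->9; result 6.
  meta.gen: runs — fold.gen 1->6; sync.gen 4->9; result 6.

Marked dirty: fold.gen, index.gen, merge.gen, meta.gen, omega.gen, render.gen, south.gen, sync.gen.
Target commands that run: fold.gen, index.gen, merge.gen, meta.gen, omega.gen, render.gen, south.gen, sync.gen — 8 in total.
Every dirty target's command ran.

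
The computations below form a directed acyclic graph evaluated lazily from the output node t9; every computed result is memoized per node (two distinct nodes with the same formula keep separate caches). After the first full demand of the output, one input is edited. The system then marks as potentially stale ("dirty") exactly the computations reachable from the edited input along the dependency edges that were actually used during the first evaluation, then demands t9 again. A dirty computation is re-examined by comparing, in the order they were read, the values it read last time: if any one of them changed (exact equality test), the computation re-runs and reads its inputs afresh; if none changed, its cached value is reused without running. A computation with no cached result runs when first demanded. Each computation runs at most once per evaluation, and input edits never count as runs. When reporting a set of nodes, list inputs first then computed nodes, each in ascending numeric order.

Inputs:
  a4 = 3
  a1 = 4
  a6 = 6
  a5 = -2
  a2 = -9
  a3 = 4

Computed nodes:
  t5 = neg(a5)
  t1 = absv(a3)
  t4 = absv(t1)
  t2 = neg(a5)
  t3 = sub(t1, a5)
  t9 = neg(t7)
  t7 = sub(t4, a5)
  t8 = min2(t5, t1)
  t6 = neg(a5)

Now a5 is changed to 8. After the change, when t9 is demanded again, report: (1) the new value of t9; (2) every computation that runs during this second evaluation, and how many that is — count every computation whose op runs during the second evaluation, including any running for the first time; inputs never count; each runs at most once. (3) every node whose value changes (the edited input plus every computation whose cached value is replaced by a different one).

Demanding t9 again yields 4.
2 computations run: t7, t9.
The nodes whose values change: a5, t7, t9.

First demand of the output computes:
  t1 = absv(4) = 4
  t4 = absv(4) = 4
  t7 = sub(4, -2) = 6
  t9 = neg(6) = -6

After the edit, cleaning proceeds:
  t7: a read changed (a5 -2->8) — executes, giving -4.
  t9: a read changed (t7 6->-4) — executes, giving 4.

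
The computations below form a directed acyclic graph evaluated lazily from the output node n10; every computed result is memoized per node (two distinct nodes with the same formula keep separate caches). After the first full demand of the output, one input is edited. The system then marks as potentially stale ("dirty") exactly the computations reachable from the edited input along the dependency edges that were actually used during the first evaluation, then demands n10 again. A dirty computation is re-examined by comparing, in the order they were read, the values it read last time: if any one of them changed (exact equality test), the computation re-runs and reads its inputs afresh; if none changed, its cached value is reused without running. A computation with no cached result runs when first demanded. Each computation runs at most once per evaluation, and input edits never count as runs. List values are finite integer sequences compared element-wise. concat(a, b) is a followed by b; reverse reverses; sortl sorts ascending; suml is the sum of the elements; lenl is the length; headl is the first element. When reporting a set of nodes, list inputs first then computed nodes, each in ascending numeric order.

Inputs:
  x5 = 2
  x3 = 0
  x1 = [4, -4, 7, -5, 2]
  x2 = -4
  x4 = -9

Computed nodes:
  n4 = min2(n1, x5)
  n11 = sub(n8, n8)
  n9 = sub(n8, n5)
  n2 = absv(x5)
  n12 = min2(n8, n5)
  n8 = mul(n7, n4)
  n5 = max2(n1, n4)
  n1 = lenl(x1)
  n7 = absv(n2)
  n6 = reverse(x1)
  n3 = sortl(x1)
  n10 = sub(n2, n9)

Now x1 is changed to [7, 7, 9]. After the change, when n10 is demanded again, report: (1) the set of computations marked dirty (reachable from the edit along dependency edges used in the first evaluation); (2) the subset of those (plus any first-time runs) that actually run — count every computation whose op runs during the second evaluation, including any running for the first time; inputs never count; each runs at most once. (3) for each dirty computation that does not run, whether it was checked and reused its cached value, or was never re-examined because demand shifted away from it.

First demand of the output computes:
  n1 = lenl([4, -4, 7, -5, 2]) = 5
  n2 = absv(2) = 2
  n4 = min2(5, 2) = 2
  n5 = max2(5, 2) = 5
  n7 = absv(2) = 2
  n8 = mul(2, 2) = 4
  n9 = sub(4, 5) = -1
  n10 = sub(2, -1) = 3

After the edit, cleaning proceeds:
  n1: a read changed (x1 [4, -4, 7, -5, 2]->[7, 7, 9]) — executes, giving 3.
  n4: a read changed (n1 5->3) — executes, giving 2 — identical to its old value.
  n5: a read changed (n1 5->3) — executes, giving 3.
  n8: dirty, but its reads are unchanged (n7 unchanged, n4 unchanged); cached 4 stands.
  n9: a read changed (n5 5->3) — executes, giving 1.
  n10: a read changed (n9 -1->1) — executes, giving 1.

Note where the cutoff bites: n8 is checked, finds nothing changed, and keeps its cache.

The edit dirties: n1, n4, n5, n8, n9, n10.
5 computations run: n1, n4, n5, n9, n10.
Cache hits after checking: n8.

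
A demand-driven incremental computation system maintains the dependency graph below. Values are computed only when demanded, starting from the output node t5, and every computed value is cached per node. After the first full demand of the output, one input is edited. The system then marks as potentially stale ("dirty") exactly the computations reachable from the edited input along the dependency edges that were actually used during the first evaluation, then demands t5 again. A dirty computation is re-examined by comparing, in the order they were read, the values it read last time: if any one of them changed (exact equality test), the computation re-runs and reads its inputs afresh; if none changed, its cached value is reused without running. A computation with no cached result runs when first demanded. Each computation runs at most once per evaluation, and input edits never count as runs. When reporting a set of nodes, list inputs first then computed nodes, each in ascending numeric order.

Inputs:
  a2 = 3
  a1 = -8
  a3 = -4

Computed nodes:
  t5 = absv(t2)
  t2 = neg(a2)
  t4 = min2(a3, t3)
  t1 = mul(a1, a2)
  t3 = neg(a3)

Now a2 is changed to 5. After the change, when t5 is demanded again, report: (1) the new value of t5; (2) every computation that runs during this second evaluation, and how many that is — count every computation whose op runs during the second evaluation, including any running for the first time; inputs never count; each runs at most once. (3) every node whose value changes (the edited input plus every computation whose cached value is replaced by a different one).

New value of t5: 5.
Computations that run: t2, t5 — 2 in total.
Values that change: a2, t2, t5.

First evaluation (everything demanded from the output):
  t2 = neg(3) = -3
  t5 = absv(-3) = 3

Propagation after the edit:
  t2: runs — a2 3->5; result -5.
  t5: runs — t2 -3->-5; result 5.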